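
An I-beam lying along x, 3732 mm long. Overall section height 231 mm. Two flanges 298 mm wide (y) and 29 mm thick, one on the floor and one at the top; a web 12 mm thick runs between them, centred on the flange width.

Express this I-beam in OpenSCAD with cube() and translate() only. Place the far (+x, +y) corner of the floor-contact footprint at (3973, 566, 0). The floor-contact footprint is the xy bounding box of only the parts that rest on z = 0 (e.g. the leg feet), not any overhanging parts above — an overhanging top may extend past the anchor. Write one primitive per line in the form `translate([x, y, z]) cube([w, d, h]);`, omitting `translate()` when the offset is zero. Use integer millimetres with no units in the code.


translate([241, 268, 0]) cube([3732, 298, 29]);
translate([241, 411, 29]) cube([3732, 12, 173]);
translate([241, 268, 202]) cube([3732, 298, 29]);


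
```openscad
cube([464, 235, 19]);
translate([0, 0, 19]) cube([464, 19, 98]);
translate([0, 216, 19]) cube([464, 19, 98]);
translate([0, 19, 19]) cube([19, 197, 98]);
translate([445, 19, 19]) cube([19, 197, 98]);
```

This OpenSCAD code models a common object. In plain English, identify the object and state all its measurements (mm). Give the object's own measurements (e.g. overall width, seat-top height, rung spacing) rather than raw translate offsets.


An open-topped rectangular box: outside dimensions 464×235×117 mm, with a uniform wall and base thickness of 19 mm. The base is a full 464×235 slab on the floor; four walls sit on top of the base. The front and back walls (the −y and +y sides) span the full width; the two side walls fit between them.


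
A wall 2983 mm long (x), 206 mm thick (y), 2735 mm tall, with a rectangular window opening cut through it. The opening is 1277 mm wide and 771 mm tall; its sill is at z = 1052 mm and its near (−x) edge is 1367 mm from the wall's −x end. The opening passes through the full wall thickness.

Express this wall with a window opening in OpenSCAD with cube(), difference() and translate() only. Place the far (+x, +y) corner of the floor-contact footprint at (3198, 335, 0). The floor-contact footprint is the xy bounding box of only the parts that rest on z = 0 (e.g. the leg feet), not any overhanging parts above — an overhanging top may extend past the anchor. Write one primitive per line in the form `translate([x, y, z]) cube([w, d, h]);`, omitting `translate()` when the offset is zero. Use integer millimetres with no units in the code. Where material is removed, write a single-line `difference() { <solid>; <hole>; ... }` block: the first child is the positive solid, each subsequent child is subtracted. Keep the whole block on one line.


difference() { translate([215, 129, 0]) cube([2983, 206, 2735]); translate([1582, 129, 1052]) cube([1277, 206, 771]); }


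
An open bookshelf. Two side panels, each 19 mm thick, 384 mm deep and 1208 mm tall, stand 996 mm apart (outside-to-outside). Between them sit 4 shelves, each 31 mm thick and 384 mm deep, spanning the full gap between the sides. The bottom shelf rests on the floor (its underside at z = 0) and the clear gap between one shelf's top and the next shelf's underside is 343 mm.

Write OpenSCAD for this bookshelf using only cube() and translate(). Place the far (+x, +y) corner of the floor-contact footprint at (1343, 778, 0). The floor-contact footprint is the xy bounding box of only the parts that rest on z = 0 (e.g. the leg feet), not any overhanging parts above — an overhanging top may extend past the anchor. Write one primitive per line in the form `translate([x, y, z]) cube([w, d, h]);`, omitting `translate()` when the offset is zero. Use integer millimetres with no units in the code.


translate([347, 394, 0]) cube([19, 384, 1208]);
translate([1324, 394, 0]) cube([19, 384, 1208]);
translate([366, 394, 0]) cube([958, 384, 31]);
translate([366, 394, 374]) cube([958, 384, 31]);
translate([366, 394, 748]) cube([958, 384, 31]);
translate([366, 394, 1122]) cube([958, 384, 31]);


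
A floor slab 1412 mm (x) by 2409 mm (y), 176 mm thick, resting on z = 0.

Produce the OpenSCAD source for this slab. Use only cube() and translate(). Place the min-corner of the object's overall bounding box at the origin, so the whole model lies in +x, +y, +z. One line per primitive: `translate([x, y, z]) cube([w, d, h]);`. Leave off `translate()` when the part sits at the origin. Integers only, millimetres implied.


cube([1412, 2409, 176]);


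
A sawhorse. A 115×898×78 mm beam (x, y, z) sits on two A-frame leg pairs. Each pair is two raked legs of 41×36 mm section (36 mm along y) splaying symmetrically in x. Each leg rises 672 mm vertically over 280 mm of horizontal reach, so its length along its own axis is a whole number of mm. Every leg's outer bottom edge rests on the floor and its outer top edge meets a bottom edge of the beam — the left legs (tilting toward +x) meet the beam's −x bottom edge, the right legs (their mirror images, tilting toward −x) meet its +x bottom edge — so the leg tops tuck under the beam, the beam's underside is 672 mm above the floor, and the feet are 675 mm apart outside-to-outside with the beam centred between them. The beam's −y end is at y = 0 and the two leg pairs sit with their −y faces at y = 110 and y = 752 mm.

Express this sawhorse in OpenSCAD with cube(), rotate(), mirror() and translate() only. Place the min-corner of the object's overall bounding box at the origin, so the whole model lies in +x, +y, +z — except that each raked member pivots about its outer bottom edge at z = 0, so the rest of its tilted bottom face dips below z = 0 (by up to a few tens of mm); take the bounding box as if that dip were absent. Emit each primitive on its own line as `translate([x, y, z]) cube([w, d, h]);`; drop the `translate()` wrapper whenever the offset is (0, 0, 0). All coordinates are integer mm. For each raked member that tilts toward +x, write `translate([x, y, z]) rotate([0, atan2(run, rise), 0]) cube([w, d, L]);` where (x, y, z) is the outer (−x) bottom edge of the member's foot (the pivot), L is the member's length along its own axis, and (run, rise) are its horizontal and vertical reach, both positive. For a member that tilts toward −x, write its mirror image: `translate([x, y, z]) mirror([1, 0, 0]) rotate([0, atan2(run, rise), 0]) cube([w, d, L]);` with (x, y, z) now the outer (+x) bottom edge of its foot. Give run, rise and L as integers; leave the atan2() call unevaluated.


translate([280, 0, 672]) cube([115, 898, 78]);
translate([0, 110, 0]) rotate([0, atan2(280, 672), 0]) cube([41, 36, 728]);
translate([675, 110, 0]) mirror([1, 0, 0]) rotate([0, atan2(280, 672), 0]) cube([41, 36, 728]);
translate([0, 752, 0]) rotate([0, atan2(280, 672), 0]) cube([41, 36, 728]);
translate([675, 752, 0]) mirror([1, 0, 0]) rotate([0, atan2(280, 672), 0]) cube([41, 36, 728]);


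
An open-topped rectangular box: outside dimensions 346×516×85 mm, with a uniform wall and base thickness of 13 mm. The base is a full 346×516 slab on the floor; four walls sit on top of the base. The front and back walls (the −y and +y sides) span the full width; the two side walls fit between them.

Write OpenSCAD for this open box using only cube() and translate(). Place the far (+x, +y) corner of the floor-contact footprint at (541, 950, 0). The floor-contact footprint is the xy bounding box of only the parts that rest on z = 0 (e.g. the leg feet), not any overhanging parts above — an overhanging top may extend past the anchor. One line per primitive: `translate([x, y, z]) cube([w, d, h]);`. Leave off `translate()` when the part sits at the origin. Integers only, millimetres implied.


translate([195, 434, 0]) cube([346, 516, 13]);
translate([195, 434, 13]) cube([346, 13, 72]);
translate([195, 937, 13]) cube([346, 13, 72]);
translate([195, 447, 13]) cube([13, 490, 72]);
translate([528, 447, 13]) cube([13, 490, 72]);


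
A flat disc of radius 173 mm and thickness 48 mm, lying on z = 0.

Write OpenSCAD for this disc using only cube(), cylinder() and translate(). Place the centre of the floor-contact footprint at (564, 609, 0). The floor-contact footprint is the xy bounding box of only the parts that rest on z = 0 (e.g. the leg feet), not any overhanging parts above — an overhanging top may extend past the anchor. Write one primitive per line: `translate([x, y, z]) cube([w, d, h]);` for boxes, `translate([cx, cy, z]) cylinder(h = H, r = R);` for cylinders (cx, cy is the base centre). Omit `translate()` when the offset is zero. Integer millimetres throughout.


translate([564, 609, 0]) cylinder(h = 48, r = 173);


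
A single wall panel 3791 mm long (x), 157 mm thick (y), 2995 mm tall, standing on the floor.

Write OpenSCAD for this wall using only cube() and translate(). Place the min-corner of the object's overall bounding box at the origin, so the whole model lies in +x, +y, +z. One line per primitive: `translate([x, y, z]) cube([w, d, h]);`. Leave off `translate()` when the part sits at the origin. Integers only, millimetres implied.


cube([3791, 157, 2995]);


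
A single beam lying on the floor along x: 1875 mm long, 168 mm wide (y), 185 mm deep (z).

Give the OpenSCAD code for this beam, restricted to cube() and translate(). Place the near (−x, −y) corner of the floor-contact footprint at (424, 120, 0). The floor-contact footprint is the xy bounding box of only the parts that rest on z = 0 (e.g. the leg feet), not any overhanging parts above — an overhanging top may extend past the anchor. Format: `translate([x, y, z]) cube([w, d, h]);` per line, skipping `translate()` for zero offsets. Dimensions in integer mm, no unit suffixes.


translate([424, 120, 0]) cube([1875, 168, 185]);


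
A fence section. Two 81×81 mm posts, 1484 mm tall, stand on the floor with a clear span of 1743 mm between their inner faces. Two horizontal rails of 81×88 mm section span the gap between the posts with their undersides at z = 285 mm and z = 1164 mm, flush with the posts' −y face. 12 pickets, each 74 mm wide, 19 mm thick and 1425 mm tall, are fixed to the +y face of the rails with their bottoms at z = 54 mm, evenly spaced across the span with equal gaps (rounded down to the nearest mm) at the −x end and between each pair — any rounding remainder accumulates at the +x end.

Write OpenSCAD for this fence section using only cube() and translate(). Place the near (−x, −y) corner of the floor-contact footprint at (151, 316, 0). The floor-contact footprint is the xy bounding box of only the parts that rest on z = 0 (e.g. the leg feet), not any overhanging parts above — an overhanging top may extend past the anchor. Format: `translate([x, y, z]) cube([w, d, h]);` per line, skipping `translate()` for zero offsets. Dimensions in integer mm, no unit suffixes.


translate([151, 316, 0]) cube([81, 81, 1484]);
translate([1975, 316, 0]) cube([81, 81, 1484]);
translate([232, 316, 285]) cube([1743, 81, 88]);
translate([232, 316, 1164]) cube([1743, 81, 88]);
translate([297, 397, 54]) cube([74, 19, 1425]);
translate([436, 397, 54]) cube([74, 19, 1425]);
translate([575, 397, 54]) cube([74, 19, 1425]);
translate([714, 397, 54]) cube([74, 19, 1425]);
translate([853, 397, 54]) cube([74, 19, 1425]);
translate([992, 397, 54]) cube([74, 19, 1425]);
translate([1131, 397, 54]) cube([74, 19, 1425]);
translate([1270, 397, 54]) cube([74, 19, 1425]);
translate([1409, 397, 54]) cube([74, 19, 1425]);
translate([1548, 397, 54]) cube([74, 19, 1425]);
translate([1687, 397, 54]) cube([74, 19, 1425]);
translate([1826, 397, 54]) cube([74, 19, 1425]);


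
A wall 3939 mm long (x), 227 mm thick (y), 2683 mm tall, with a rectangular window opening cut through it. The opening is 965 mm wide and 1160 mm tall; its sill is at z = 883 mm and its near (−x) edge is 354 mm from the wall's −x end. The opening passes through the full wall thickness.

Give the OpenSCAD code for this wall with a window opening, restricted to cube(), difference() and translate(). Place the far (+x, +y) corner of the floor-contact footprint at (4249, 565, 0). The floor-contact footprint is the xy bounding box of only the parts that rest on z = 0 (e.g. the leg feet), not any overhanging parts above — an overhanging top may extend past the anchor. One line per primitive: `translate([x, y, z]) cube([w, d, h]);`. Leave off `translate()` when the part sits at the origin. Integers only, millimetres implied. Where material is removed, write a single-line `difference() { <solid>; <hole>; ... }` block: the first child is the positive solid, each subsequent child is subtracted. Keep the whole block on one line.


difference() { translate([310, 338, 0]) cube([3939, 227, 2683]); translate([664, 338, 883]) cube([965, 227, 1160]); }


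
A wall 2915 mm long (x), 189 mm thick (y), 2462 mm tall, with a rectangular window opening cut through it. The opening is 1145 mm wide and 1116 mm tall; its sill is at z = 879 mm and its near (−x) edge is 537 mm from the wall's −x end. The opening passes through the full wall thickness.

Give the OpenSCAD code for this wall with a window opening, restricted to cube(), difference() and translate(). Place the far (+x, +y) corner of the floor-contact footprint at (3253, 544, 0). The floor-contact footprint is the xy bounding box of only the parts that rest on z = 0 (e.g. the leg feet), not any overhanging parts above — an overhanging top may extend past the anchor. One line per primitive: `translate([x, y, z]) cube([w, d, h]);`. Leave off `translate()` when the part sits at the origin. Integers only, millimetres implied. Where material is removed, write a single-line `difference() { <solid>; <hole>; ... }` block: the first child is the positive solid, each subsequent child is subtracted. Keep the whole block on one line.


difference() { translate([338, 355, 0]) cube([2915, 189, 2462]); translate([875, 355, 879]) cube([1145, 189, 1116]); }


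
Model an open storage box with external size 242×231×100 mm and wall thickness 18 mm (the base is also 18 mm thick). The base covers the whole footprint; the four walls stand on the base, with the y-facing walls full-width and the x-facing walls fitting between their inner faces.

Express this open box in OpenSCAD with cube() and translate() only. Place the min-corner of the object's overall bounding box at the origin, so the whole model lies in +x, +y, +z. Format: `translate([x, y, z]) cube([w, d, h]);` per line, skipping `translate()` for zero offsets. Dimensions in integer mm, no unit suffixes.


cube([242, 231, 18]);
translate([0, 0, 18]) cube([242, 18, 82]);
translate([0, 213, 18]) cube([242, 18, 82]);
translate([0, 18, 18]) cube([18, 195, 82]);
translate([224, 18, 18]) cube([18, 195, 82]);


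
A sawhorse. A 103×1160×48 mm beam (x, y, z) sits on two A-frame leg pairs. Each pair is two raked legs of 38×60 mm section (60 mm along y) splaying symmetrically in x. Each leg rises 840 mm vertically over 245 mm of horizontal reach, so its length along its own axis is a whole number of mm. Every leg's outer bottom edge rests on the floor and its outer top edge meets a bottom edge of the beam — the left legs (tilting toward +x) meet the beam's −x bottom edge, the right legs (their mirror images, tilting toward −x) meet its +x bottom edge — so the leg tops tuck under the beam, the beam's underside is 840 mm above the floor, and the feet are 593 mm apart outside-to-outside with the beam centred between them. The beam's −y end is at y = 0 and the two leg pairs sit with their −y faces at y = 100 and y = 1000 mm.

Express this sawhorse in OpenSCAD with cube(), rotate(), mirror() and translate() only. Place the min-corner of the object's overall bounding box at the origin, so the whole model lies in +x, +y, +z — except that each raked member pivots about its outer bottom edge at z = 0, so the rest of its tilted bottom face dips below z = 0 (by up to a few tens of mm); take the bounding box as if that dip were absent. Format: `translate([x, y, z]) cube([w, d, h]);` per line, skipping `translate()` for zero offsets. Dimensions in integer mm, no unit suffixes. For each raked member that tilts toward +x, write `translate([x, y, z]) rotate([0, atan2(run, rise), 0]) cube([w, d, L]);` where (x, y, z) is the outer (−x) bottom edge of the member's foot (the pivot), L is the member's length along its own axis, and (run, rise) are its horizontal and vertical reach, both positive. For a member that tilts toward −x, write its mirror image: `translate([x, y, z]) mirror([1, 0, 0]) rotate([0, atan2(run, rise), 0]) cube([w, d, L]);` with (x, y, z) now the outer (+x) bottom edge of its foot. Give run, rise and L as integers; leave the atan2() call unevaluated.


// leg length = √(245² + 840²) = 875
// right-leg outer foot x = 2·245 + 103 = 593
// beam min-corner = (245, 0, 840)
translate([245, 0, 840]) cube([103, 1160, 48]);
translate([0, 100, 0]) rotate([0, atan2(245, 840), 0]) cube([38, 60, 875]);
translate([593, 100, 0]) mirror([1, 0, 0]) rotate([0, atan2(245, 840), 0]) cube([38, 60, 875]);
translate([0, 1000, 0]) rotate([0, atan2(245, 840), 0]) cube([38, 60, 875]);
translate([593, 1000, 0]) mirror([1, 0, 0]) rotate([0, atan2(245, 840), 0]) cube([38, 60, 875]);


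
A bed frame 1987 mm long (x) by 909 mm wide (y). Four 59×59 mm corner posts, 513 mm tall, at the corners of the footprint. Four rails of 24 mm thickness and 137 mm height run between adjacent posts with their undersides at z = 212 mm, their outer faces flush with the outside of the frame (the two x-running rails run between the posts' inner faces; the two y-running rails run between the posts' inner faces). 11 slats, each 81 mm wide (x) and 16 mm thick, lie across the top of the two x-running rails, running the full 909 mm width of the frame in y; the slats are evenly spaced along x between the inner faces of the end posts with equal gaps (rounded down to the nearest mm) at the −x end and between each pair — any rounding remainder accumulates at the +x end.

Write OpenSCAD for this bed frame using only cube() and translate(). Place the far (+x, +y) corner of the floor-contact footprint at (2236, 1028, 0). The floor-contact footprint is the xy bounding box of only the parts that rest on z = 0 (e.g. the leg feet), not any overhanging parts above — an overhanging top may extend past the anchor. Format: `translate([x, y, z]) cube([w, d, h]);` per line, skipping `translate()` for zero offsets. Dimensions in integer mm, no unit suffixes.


// slat z = rail_z + rail_h = 212 + 137 = 349
// slat gap = ⌊(1869 − 11·81) / 12⌋ = 81
translate([249, 119, 0]) cube([59, 59, 513]);
translate([249, 969, 0]) cube([59, 59, 513]);
translate([2177, 119, 0]) cube([59, 59, 513]);
translate([2177, 969, 0]) cube([59, 59, 513]);
translate([308, 119, 212]) cube([1869, 24, 137]);
translate([308, 1004, 212]) cube([1869, 24, 137]);
translate([249, 178, 212]) cube([24, 791, 137]);
translate([2212, 178, 212]) cube([24, 791, 137]);
translate([389, 119, 349]) cube([81, 909, 16]);
translate([551, 119, 349]) cube([81, 909, 16]);
translate([713, 119, 349]) cube([81, 909, 16]);
translate([875, 119, 349]) cube([81, 909, 16]);
translate([1037, 119, 349]) cube([81, 909, 16]);
translate([1199, 119, 349]) cube([81, 909, 16]);
translate([1361, 119, 349]) cube([81, 909, 16]);
translate([1523, 119, 349]) cube([81, 909, 16]);
translate([1685, 119, 349]) cube([81, 909, 16]);
translate([1847, 119, 349]) cube([81, 909, 16]);
translate([2009, 119, 349]) cube([81, 909, 16]);


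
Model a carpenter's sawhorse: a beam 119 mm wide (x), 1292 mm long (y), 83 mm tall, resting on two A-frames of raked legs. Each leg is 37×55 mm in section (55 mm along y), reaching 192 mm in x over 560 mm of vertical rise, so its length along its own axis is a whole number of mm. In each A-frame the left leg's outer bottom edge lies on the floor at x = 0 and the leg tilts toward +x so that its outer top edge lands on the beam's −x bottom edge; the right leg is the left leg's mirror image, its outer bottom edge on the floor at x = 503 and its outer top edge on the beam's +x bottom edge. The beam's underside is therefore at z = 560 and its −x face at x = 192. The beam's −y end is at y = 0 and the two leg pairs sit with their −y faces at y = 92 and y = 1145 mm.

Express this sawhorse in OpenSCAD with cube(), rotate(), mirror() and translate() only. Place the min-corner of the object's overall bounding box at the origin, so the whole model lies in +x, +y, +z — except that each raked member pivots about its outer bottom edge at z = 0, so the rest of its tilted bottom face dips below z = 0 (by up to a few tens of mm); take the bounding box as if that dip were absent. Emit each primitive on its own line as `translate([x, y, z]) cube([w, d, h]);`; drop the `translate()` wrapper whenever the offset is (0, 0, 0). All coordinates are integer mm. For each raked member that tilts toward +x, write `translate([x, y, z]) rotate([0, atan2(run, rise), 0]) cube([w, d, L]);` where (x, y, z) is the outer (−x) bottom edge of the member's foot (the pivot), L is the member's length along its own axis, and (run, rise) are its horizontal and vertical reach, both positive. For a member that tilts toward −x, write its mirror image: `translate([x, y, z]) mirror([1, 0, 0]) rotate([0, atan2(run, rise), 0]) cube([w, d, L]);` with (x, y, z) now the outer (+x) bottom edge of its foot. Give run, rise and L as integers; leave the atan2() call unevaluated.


translate([192, 0, 560]) cube([119, 1292, 83]);
translate([0, 92, 0]) rotate([0, atan2(192, 560), 0]) cube([37, 55, 592]);
translate([503, 92, 0]) mirror([1, 0, 0]) rotate([0, atan2(192, 560), 0]) cube([37, 55, 592]);
translate([0, 1145, 0]) rotate([0, atan2(192, 560), 0]) cube([37, 55, 592]);
translate([503, 1145, 0]) mirror([1, 0, 0]) rotate([0, atan2(192, 560), 0]) cube([37, 55, 592]);


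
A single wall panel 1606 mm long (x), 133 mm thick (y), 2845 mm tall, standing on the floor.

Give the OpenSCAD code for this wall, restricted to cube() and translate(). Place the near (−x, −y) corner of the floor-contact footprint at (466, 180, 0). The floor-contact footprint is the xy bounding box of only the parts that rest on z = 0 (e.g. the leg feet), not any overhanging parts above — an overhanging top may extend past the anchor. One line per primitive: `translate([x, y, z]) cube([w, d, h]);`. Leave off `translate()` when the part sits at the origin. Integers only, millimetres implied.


translate([466, 180, 0]) cube([1606, 133, 2845]);


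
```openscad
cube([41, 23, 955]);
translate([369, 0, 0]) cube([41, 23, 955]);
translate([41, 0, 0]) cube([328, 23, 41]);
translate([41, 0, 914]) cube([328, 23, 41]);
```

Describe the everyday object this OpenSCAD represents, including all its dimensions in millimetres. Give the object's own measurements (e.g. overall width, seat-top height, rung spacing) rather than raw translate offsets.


A rectangular picture frame lying in the x–z plane (depth along y). The opening is 328 mm wide (x) by 873 mm tall (z), surrounded by a border 41 mm wide on all four sides. The frame is 23 mm deep and is made of two full-height vertical stiles with two horizontal rails fitted between them.


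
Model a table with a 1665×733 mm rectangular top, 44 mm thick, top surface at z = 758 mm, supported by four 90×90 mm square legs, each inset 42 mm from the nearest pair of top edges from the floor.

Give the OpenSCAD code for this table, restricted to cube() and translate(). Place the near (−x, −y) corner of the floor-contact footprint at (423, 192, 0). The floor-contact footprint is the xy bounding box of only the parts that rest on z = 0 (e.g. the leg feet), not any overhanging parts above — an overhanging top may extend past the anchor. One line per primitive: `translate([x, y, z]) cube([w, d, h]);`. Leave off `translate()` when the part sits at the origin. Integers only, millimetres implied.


translate([381, 150, 714]) cube([1665, 733, 44]);
translate([423, 192, 0]) cube([90, 90, 714]);
translate([1914, 192, 0]) cube([90, 90, 714]);
translate([423, 751, 0]) cube([90, 90, 714]);
translate([1914, 751, 0]) cube([90, 90, 714]);


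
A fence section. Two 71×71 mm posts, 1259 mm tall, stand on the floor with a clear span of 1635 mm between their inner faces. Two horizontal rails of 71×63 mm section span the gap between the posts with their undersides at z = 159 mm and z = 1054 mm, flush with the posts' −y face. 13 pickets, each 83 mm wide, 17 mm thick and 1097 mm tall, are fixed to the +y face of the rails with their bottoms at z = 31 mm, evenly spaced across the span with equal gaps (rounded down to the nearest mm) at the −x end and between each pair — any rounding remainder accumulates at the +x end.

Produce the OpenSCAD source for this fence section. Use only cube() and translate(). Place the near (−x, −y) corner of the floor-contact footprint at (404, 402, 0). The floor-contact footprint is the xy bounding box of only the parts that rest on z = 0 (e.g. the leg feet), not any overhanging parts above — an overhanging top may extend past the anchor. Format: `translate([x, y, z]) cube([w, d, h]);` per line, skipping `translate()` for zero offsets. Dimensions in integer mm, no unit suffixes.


translate([404, 402, 0]) cube([71, 71, 1259]);
translate([2110, 402, 0]) cube([71, 71, 1259]);
translate([475, 402, 159]) cube([1635, 71, 63]);
translate([475, 402, 1054]) cube([1635, 71, 63]);
translate([514, 473, 31]) cube([83, 17, 1097]);
translate([636, 473, 31]) cube([83, 17, 1097]);
translate([758, 473, 31]) cube([83, 17, 1097]);
translate([880, 473, 31]) cube([83, 17, 1097]);
translate([1002, 473, 31]) cube([83, 17, 1097]);
translate([1124, 473, 31]) cube([83, 17, 1097]);
translate([1246, 473, 31]) cube([83, 17, 1097]);
translate([1368, 473, 31]) cube([83, 17, 1097]);
translate([1490, 473, 31]) cube([83, 17, 1097]);
translate([1612, 473, 31]) cube([83, 17, 1097]);
translate([1734, 473, 31]) cube([83, 17, 1097]);
translate([1856, 473, 31]) cube([83, 17, 1097]);
translate([1978, 473, 31]) cube([83, 17, 1097]);


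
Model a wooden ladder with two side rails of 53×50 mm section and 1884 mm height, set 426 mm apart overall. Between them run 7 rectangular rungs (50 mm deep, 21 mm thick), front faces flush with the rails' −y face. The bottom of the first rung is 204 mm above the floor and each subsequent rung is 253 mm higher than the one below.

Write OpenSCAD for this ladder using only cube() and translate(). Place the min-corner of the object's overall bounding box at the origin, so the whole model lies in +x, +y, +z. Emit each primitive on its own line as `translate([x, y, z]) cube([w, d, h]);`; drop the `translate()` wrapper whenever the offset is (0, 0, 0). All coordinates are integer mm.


// rung span = 426 - 2*53 = 320
// rung[k] z = 204 + k*253
cube([53, 50, 1884]);
translate([373, 0, 0]) cube([53, 50, 1884]);
translate([53, 0, 204]) cube([320, 50, 21]);
translate([53, 0, 457]) cube([320, 50, 21]);
translate([53, 0, 710]) cube([320, 50, 21]);
translate([53, 0, 963]) cube([320, 50, 21]);
translate([53, 0, 1216]) cube([320, 50, 21]);
translate([53, 0, 1469]) cube([320, 50, 21]);
translate([53, 0, 1722]) cube([320, 50, 21]);


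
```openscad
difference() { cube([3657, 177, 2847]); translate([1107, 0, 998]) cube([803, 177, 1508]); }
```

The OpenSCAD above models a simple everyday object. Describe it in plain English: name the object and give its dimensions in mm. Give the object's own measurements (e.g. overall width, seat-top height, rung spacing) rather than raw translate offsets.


A wall 3657 mm long (x), 177 mm thick (y), 2847 mm tall, with a rectangular window opening cut through it. The opening is 803 mm wide and 1508 mm tall; its sill is at z = 998 mm and its near (−x) edge is 1107 mm from the wall's −x end. The opening passes through the full wall thickness.


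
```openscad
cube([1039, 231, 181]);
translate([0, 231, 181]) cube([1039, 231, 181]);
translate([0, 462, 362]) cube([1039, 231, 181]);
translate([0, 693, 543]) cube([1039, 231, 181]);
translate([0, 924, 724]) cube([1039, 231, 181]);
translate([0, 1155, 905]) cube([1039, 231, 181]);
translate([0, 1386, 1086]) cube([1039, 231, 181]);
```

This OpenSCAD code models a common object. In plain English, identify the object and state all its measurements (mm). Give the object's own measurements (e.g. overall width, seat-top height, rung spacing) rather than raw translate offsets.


A straight staircase of 7 solid steps. Each step is 1039 mm wide (x), 231 mm deep (y, the going) and 181 mm tall (the rise). The first step rests on the floor; each subsequent step sits one going further in +y and one rise higher in +z, directly behind and above the previous step with no overlap.


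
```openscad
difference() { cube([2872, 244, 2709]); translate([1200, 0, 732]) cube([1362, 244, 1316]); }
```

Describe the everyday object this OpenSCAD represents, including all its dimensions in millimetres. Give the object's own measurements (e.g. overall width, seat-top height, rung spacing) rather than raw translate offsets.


A wall 2872 mm long (x), 244 mm thick (y), 2709 mm tall, with a rectangular window opening cut through it. The opening is 1362 mm wide and 1316 mm tall; its sill is at z = 732 mm and its near (−x) edge is 1200 mm from the wall's −x end. The opening passes through the full wall thickness.


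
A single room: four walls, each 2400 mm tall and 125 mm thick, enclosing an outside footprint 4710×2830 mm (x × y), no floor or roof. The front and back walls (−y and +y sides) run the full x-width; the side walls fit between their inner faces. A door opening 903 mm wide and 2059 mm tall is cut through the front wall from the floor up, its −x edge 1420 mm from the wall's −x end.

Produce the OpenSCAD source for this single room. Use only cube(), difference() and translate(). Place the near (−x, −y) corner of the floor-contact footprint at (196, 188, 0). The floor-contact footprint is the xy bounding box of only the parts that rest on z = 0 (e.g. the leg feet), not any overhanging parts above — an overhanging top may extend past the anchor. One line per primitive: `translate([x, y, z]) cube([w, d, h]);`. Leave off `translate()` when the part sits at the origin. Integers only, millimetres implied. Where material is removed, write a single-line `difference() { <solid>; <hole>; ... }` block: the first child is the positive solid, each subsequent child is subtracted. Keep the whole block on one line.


difference() { translate([196, 188, 0]) cube([4710, 125, 2400]); translate([1616, 188, 0]) cube([903, 125, 2059]); }
translate([196, 2893, 0]) cube([4710, 125, 2400]);
translate([196, 313, 0]) cube([125, 2580, 2400]);
translate([4781, 313, 0]) cube([125, 2580, 2400]);


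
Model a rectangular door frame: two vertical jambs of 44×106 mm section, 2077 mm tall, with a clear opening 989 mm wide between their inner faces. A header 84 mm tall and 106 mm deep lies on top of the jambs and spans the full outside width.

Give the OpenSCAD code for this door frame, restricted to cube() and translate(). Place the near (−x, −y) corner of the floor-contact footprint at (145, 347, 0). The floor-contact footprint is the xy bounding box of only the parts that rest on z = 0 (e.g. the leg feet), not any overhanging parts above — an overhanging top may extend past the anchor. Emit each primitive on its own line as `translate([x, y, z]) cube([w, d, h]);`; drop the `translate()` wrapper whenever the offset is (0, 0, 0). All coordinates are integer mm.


translate([145, 347, 0]) cube([44, 106, 2077]);
translate([1178, 347, 0]) cube([44, 106, 2077]);
translate([145, 347, 2077]) cube([1077, 106, 84]);


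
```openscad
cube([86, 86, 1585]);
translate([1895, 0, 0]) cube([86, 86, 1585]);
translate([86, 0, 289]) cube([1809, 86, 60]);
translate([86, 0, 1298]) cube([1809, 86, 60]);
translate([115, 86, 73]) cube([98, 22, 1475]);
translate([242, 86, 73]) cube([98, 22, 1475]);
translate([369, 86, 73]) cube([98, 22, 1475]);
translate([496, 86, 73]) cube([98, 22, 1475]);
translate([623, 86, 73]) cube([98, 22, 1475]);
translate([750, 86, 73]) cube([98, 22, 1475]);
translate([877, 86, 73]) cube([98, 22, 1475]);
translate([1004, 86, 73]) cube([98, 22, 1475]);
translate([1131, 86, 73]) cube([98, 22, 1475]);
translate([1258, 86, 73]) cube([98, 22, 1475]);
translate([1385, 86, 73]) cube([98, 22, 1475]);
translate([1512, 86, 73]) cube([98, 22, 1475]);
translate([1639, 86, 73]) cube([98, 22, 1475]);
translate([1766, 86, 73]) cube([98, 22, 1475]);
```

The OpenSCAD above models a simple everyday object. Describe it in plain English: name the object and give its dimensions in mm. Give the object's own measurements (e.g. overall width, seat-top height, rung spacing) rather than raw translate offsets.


A fence section. Two 86×86 mm posts, 1585 mm tall, stand on the floor with a clear span of 1809 mm between their inner faces. Two horizontal rails of 86×60 mm section span the gap between the posts with their undersides at z = 289 mm and z = 1298 mm, flush with the posts' −y face. 14 pickets, each 98 mm wide, 22 mm thick and 1475 mm tall, are fixed to the +y face of the rails with their bottoms at z = 73 mm, spaced across the span with a 29 mm gap after the −x post and between neighbouring pickets, with 31 mm left before the +x post.


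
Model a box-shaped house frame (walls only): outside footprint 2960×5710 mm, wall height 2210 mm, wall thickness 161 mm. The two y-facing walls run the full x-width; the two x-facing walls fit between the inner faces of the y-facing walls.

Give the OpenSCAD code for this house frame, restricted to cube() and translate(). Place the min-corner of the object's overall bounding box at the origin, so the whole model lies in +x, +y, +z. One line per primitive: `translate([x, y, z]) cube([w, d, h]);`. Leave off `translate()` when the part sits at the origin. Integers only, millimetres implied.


cube([2960, 161, 2210]);
translate([0, 5549, 0]) cube([2960, 161, 2210]);
translate([0, 161, 0]) cube([161, 5388, 2210]);
translate([2799, 161, 0]) cube([161, 5388, 2210]);


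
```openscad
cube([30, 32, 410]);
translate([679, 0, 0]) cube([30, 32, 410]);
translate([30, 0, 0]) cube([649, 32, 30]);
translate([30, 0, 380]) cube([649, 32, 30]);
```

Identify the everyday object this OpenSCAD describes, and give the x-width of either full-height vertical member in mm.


A picture frame. The border width is 30 mm.

Four thin pieces enclosing a rectangular opening — a picture frame. The two full-height stiles are 410 mm tall; the top rail sits at z = 380 and is 30 mm tall, so the border above the opening is 410 − 380 = 30 mm, matching the stile x-width.


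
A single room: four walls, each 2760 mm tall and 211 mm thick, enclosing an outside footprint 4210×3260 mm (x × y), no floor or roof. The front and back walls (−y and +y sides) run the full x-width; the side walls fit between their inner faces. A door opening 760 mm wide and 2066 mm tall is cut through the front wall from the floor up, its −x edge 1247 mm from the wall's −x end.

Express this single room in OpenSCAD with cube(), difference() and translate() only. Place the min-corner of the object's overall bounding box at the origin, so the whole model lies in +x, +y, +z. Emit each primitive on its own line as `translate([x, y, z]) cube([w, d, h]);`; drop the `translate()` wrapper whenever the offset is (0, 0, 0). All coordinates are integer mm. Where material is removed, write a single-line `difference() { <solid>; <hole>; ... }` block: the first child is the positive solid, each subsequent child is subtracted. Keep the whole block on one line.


difference() { cube([4210, 211, 2760]); translate([1247, 0, 0]) cube([760, 211, 2066]); }
translate([0, 3049, 0]) cube([4210, 211, 2760]);
translate([0, 211, 0]) cube([211, 2838, 2760]);
translate([3999, 211, 0]) cube([211, 2838, 2760]);


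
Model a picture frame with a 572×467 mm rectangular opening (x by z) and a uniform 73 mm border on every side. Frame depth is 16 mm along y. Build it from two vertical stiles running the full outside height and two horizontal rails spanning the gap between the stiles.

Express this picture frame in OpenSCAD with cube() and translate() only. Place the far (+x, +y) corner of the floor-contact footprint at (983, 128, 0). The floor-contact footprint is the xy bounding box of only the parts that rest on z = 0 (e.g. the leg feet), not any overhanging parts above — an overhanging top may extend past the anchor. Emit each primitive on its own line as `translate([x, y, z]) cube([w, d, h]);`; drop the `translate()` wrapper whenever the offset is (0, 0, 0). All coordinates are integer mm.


translate([265, 112, 0]) cube([73, 16, 613]);
translate([910, 112, 0]) cube([73, 16, 613]);
translate([338, 112, 0]) cube([572, 16, 73]);
translate([338, 112, 540]) cube([572, 16, 73]);


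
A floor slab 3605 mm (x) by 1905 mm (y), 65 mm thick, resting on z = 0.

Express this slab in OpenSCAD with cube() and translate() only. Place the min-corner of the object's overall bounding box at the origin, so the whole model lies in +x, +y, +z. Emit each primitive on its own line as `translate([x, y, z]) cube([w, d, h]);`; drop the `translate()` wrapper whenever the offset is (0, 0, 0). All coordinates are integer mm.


cube([3605, 1905, 65]);


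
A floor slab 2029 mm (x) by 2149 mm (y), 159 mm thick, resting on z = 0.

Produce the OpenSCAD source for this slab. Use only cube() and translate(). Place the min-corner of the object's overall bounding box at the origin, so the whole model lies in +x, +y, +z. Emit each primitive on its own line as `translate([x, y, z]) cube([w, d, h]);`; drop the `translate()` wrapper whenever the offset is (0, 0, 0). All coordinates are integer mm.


cube([2029, 2149, 159]);


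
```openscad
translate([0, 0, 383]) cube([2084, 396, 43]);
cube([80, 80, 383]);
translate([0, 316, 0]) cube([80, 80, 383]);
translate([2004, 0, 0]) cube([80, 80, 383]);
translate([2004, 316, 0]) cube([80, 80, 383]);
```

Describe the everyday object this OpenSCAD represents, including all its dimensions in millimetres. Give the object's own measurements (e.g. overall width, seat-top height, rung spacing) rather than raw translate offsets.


A bench: a 2084×396 mm seat slab, 43 mm thick, top at z = 426 mm, on four 80×80 mm square legs flush with the seat corners and standing on z = 0.


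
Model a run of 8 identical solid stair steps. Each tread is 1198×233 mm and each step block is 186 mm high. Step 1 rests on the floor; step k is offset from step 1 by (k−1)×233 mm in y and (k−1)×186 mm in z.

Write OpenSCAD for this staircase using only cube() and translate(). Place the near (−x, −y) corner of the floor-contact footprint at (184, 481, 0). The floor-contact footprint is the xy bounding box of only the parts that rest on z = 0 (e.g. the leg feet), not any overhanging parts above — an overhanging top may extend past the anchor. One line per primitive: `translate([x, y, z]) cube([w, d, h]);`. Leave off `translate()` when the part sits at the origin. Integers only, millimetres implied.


translate([184, 481, 0]) cube([1198, 233, 186]);
translate([184, 714, 186]) cube([1198, 233, 186]);
translate([184, 947, 372]) cube([1198, 233, 186]);
translate([184, 1180, 558]) cube([1198, 233, 186]);
translate([184, 1413, 744]) cube([1198, 233, 186]);
translate([184, 1646, 930]) cube([1198, 233, 186]);
translate([184, 1879, 1116]) cube([1198, 233, 186]);
translate([184, 2112, 1302]) cube([1198, 233, 186]);


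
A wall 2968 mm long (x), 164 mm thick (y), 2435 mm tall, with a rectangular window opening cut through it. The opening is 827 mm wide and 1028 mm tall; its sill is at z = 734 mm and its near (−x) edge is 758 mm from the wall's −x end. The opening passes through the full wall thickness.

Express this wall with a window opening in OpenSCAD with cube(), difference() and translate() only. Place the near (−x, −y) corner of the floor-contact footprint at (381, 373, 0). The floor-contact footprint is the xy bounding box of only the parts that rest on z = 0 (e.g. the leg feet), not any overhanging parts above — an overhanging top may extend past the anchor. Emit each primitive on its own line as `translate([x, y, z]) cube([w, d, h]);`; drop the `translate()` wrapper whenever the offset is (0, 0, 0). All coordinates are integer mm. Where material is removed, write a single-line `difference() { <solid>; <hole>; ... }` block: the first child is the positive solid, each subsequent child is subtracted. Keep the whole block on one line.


difference() { translate([381, 373, 0]) cube([2968, 164, 2435]); translate([1139, 373, 734]) cube([827, 164, 1028]); }
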